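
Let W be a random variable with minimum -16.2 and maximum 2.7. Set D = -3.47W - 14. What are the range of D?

Range of W = 2.7 − (-16.2) = 18.9.
Range(D) = |a|·Range(W) = |-3.47|·18.9 = 65.583.

Range(D) = 65.583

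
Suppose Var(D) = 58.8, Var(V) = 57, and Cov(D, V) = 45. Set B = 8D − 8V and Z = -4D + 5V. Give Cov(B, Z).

By bilinearity, Cov(B, Z) = ac·Var(D) + bd·Var(V) + (ad+bc)·Cov(D, V), with a=8, b=-8, c=-4, d=5.
ac·Var(D) = 8·(-4)·58.8 = -1881.6
bd·Var(V) = (-8)·5·57 = -2280
(ad+bc)·Cov(D, V) = (72)·45 = 3240
Cov(B, Z) = -1881.6 + (-2280) + 3240 = -921.6.

Cov(B, Z) = -921.6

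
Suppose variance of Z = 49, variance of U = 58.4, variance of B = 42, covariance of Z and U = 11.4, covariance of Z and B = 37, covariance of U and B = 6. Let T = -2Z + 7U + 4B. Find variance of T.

variance of T = a²·variance of Z + b²·variance of U + c²·variance of B + 2ab·covariance of Z and U + 2ac·covariance of Z and B + 2bc·covariance of U and B, with a = -2, b = 7, c = 4.
= 196 + 2861.6 + 672 + (-319.2) + (-592) + 336
= 3154.4.

variance of T = 3154.4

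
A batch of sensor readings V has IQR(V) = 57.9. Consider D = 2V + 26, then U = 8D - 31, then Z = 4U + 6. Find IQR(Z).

IQR(Z) = 3705.6

IQR(D) = |2|·57.9 = 115.8.
IQR(U) = |8|·115.8 = 926.4.
IQR(Z) = |4|·926.4 = 3705.6.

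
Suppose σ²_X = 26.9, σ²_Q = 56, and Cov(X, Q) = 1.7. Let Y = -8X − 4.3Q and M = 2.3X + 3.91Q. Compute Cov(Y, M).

By bilinearity, Cov(Y, M) = ac·σ²_X + bd·σ²_Q + (ad+bc)·Cov(X, Q), with a=-8, b=-4.3, c=2.3, d=3.91.
ac·σ²_X = (-8)·2.3·26.9 = -494.96
bd·σ²_Q = (-4.3)·3.91·56 = -941.528
(ad+bc)·Cov(X, Q) = (-41.17)·1.7 = -69.989
Cov(Y, M) = -494.96 + (-941.528) + (-69.989) = -1506.477.

Cov(Y, M) = -1506.477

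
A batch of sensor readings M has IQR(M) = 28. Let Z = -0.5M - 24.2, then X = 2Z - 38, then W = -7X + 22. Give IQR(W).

IQR(Z) = |-0.5|·28 = 14.
IQR(X) = |2|·14 = 28.
IQR(W) = |-7|·28 = 196.

IQR(W) = 196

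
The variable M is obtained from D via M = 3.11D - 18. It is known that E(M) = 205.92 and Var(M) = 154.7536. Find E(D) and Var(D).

E(D) = 72, Var(D) = 16

From M = 3.11D - 18: E(M) = a·E(D) + b, so E(D) = (E(M) − b)/a = (205.92 − (-18))/3.11 = 72.
Var(M) = a²·Var(D), so Var(D) = 154.7536/3.11² = 16.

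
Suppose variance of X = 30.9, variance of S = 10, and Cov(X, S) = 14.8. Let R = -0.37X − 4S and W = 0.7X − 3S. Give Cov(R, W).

By bilinearity, Cov(R, W) = ac·variance of X + bd·variance of S + (ad+bc)·Cov(X, S), with a=-0.37, b=-4, c=0.7, d=-3.
ac·variance of X = (-0.37)·0.7·30.9 = -8.0031
bd·variance of S = (-4)·(-3)·10 = 120
(ad+bc)·Cov(X, S) = (-1.69)·14.8 = -25.012
Cov(R, W) = -8.0031 + 120 + (-25.012) = 86.9849.

Cov(R, W) = 86.9849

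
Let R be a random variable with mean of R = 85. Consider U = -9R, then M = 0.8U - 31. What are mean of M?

mean of M = -643

mean of U = (-9)·85 = -765.
mean of M = 0.8·(-765) + (-31) = -643.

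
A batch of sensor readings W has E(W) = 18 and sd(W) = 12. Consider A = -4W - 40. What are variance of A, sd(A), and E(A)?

A = -4W - 40 is linear with a = -4, b = -40.
variance of W = 12² = 144.
variance of A = a²·variance of W = (-4)²·144 = 2304 (the additive constant -40 does not affect variance).
sd(A) = |a|·sd(W) = |-4|·12 = 48.
E(A) = a·E(W) + b = (-4)·18 + (-40) = -112.

variance of A = 2304, sd(A) = 48, E(A) = -112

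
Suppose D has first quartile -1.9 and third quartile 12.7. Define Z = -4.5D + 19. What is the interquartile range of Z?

IQR(Z) = 65.7

IQR of D = Q3 − Q1 = 12.7 − (-1.9) = 14.6.
Under Z = aD + b, IQR(Z) = |a|·IQR(D) = |-4.5|·14.6 = 65.7 (shifts cancel; spread scales by |a|).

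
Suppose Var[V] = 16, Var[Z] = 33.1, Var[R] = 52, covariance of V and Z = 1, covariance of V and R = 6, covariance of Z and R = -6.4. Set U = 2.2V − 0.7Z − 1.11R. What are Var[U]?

Var[U] = a²·Var[V] + b²·Var[Z] + c²·Var[R] + 2ab·covariance of V and Z + 2ac·covariance of V and R + 2bc·covariance of Z and R, with a = 2.2, b = -0.7, c = -1.11.
= 77.44 + 16.219 + 64.0692 + (-3.08) + (-29.304) + (-9.9456)
= 115.3986.

Var[U] = 115.3986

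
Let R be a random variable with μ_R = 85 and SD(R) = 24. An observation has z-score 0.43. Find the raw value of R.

R = μ_R + z·SD(R) = 85 + 0.43·24 = 95.32.

R = 95.32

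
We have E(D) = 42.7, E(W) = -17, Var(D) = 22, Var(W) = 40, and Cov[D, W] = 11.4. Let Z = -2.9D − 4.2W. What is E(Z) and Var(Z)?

E(Z) = -52.43, Var(Z) = 1168.324

E(Z) = (-2.9)·E(D) + (-4.2)·E(W) = (-2.9)·42.7 + (-4.2)·(-17) = -52.43.
Var(Z) = a²·Var(D) + b²·Var(W) + 2ab·Cov[D, W] with a = -2.9, b = -4.2.
= (-2.9)²·22 + (-4.2)²·40 + 2·(-2.9)·(-4.2)·11.4
= 185.02 + 705.6 + 277.704 = 1168.324.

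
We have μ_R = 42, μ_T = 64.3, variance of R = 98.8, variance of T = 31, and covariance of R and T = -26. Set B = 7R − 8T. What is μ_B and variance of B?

μ_B = -220.4, variance of B = 9737.2

μ_B = 7·μ_R + (-8)·μ_T = 7·42 + (-8)·64.3 = -220.4.
variance of B = a²·variance of R + b²·variance of T + 2ab·covariance of R and T with a = 7, b = -8.
= 7²·98.8 + (-8)²·31 + 2·7·(-8)·(-26)
= 4841.2 + 1984 + 2912 = 9737.2.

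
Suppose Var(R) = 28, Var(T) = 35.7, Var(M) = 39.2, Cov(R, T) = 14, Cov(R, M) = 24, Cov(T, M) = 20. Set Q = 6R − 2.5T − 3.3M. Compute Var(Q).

Var(Q) = a²·Var(R) + b²·Var(T) + c²·Var(M) + 2ab·Cov(R, T) + 2ac·Cov(R, M) + 2bc·Cov(T, M), with a = 6, b = -2.5, c = -3.3.
= 1008 + 223.125 + 426.888 + (-420) + (-950.4) + 330
= 617.613.

Var(Q) = 617.613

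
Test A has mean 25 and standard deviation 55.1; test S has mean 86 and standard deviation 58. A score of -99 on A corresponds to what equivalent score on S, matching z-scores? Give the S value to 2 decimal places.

S = -44.53

z = (-99 − 25)/55.1 ≈ -2.2505.
S = 86 + z·58 = 86 + (-99 − 25)·58/55.1 ≈ -44.53.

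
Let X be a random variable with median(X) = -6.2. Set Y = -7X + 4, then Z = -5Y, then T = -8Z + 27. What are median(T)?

median(T) = 1923

median(Y) = (-7)·(-6.2) + 4 = 47.4.
median(Z) = (-5)·47.4 = -237.
median(T) = (-8)·(-237) + 27 = 1923.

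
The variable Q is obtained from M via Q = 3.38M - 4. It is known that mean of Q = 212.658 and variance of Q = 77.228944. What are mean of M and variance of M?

mean of M = 64.1, variance of M = 6.76

From Q = 3.38M - 4: mean of Q = a·mean of M + b, so mean of M = (mean of Q − b)/a = (212.658 − (-4))/3.38 = 64.1.
variance of Q = a²·variance of M, so variance of M = 77.228944/3.38² = 6.76.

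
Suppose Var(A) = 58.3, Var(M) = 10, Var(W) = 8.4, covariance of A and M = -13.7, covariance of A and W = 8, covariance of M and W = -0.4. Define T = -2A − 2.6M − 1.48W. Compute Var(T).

Var(T) = 221.00096

Var(T) = a²·Var(A) + b²·Var(M) + c²·Var(W) + 2ab·covariance of A and M + 2ac·covariance of A and W + 2bc·covariance of M and W, with a = -2, b = -2.6, c = -1.48.
= 233.2 + 67.6 + 18.39936 + (-142.48) + 47.36 + (-3.0784)
= 221.00096.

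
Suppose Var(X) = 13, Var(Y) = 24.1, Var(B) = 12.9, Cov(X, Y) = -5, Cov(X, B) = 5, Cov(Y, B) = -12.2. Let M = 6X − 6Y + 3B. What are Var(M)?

Var(M) = a²·Var(X) + b²·Var(Y) + c²·Var(B) + 2ab·Cov(X, Y) + 2ac·Cov(X, B) + 2bc·Cov(Y, B), with a = 6, b = -6, c = 3.
= 468 + 867.6 + 116.1 + 360 + 180 + 439.2
= 2430.9.

Var(M) = 2430.9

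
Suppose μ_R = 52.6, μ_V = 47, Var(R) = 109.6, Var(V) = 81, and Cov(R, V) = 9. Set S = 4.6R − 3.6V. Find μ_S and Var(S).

μ_S = 72.76, Var(S) = 3070.816

μ_S = 4.6·μ_R + (-3.6)·μ_V = 4.6·52.6 + (-3.6)·47 = 72.76.
Var(S) = a²·Var(R) + b²·Var(V) + 2ab·Cov(R, V) with a = 4.6, b = -3.6.
= 4.6²·109.6 + (-3.6)²·81 + 2·4.6·(-3.6)·9
= 2319.136 + 1049.76 + (-298.08) = 3070.816.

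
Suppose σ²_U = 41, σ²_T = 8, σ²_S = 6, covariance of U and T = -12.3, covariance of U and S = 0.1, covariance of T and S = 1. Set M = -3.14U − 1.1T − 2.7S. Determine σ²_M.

σ²_M = a²·σ²_U + b²·σ²_T + c²·σ²_S + 2ab·covariance of U and T + 2ac·covariance of U and S + 2bc·covariance of T and S, with a = -3.14, b = -1.1, c = -2.7.
= 404.2436 + 9.68 + 43.74 + (-84.9684) + 1.6956 + 5.94
= 380.3308.

σ²_M = 380.3308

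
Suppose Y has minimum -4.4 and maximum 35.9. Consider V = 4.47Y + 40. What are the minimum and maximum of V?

a = 4.47 > 0, so min(V) = a·min(Y)+b = 4.47·(-4.4) + 40 = 20.332 and max(V) = 4.47·35.9 + 40 = 200.473.

min(V) = 20.332, max(V) = 200.473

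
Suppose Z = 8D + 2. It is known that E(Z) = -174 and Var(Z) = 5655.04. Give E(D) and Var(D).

From Z = 8D + 2: E(Z) = a·E(D) + b, so E(D) = (E(Z) − b)/a = (-174 − 2)/8 = -22.
Var(Z) = a²·Var(D), so Var(D) = 5655.04/8² = 88.36.

E(D) = -22, Var(D) = 88.36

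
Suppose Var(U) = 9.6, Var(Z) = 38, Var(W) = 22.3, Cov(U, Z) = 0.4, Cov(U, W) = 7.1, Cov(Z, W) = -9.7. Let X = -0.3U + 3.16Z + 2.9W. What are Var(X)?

Var(X) = 376.9658

Var(X) = a²·Var(U) + b²·Var(Z) + c²·Var(W) + 2ab·Cov(U, Z) + 2ac·Cov(U, W) + 2bc·Cov(Z, W), with a = -0.3, b = 3.16, c = 2.9.
= 0.864 + 379.4528 + 187.543 + (-0.7584) + (-12.354) + (-177.7816)
= 376.9658.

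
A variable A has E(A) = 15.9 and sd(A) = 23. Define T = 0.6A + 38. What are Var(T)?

T = 0.6A + 38 is linear with a = 0.6, b = 38.
Var(A) = 23² = 529.
Var(T) = a²·Var(A) = 0.6²·529 = 190.44 (the additive constant 38 does not affect variance).

Var(T) = 190.44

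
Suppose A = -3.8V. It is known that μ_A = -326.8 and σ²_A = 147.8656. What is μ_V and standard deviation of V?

μ_V = 86, standard deviation of V = 3.2

From A = -3.8V: μ_A = a·μ_V + b, so μ_V = (μ_A − b)/a = (-326.8 − 0)/(-3.8) = 86.
standard deviation of A = √147.8656 = 12.16.
standard deviation of A = |a|·standard deviation of V, so standard deviation of V = 12.16/|-3.8| = 3.2.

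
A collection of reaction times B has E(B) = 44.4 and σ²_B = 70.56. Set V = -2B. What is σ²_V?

V = -2B is linear with a = -2, b = 0.
σ²_V = a²·σ²_B = (-2)²·70.56 = 282.24.

σ²_V = 282.24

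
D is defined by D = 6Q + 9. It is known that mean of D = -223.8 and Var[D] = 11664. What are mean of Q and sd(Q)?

From D = 6Q + 9: mean of D = a·mean of Q + b, so mean of Q = (mean of D − b)/a = (-223.8 − 9)/6 = -38.8.
sd(D) = √11664 = 108.
sd(D) = |a|·sd(Q), so sd(Q) = 108/|6| = 18.

mean of Q = -38.8, sd(Q) = 18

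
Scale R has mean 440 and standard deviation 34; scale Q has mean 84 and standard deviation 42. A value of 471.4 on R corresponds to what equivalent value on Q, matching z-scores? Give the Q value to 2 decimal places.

z = (471.4 − 440)/34 ≈ 0.9235.
Q = 84 + z·42 = 84 + (471.4 − 440)·42/34 ≈ 122.79.

Q = 122.79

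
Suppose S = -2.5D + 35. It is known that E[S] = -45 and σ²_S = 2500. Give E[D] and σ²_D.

From S = -2.5D + 35: E[S] = a·E[D] + b, so E[D] = (E[S] − b)/a = (-45 − 35)/(-2.5) = 32.
σ²_S = a²·σ²_D, so σ²_D = 2500/(-2.5)² = 400.

E[D] = 32, σ²_D = 400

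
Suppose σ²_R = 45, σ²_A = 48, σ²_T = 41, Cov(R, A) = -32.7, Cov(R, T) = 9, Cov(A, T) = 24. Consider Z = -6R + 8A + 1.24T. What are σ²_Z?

σ²_Z = a²·σ²_R + b²·σ²_A + c²·σ²_T + 2ab·Cov(R, A) + 2ac·Cov(R, T) + 2bc·Cov(A, T), with a = -6, b = 8, c = 1.24.
= 1620 + 3072 + 63.0416 + 3139.2 + (-133.92) + 476.16
= 8236.4816.

σ²_Z = 8236.4816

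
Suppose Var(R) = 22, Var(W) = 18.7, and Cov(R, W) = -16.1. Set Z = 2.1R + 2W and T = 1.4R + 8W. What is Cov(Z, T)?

Cov(Z, T) = 48.32

By bilinearity, Cov(Z, T) = ac·Var(R) + bd·Var(W) + (ad+bc)·Cov(R, W), with a=2.1, b=2, c=1.4, d=8.
ac·Var(R) = 2.1·1.4·22 = 64.68
bd·Var(W) = 2·8·18.7 = 299.2
(ad+bc)·Cov(R, W) = (19.6)·(-16.1) = -315.56
Cov(Z, T) = 64.68 + 299.2 + (-315.56) = 48.32.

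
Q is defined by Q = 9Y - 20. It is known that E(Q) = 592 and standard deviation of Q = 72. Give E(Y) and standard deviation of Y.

E(Y) = 68, standard deviation of Y = 8

From Q = 9Y - 20: E(Q) = a·E(Y) + b, so E(Y) = (E(Q) − b)/a = (592 − (-20))/9 = 68.
standard deviation of Q = |a|·standard deviation of Y, so standard deviation of Y = 72/|9| = 8.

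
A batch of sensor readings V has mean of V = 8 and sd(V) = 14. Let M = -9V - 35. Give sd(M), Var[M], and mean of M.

M = -9V - 35 is linear with a = -9, b = -35.
sd(M) = |a|·sd(V) = |-9|·14 = 126.
Var[V] = 14² = 196.
Var[M] = a²·Var[V] = (-9)²·196 = 15876 (the additive constant -35 does not affect variance).
mean of M = a·mean of V + b = (-9)·8 + (-35) = -107.

sd(M) = 126, Var[M] = 15876, mean of M = -107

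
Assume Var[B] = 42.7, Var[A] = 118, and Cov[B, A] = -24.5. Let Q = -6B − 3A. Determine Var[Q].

Var[Q] = 1717.2

Var[Q] = a²·Var[B] + b²·Var[A] + 2ab·Cov[B, A] with a = -6, b = -3.
= (-6)²·42.7 + (-3)²·118 + 2·(-6)·(-3)·(-24.5)
= 1537.2 + 1062 + (-882) = 1717.2.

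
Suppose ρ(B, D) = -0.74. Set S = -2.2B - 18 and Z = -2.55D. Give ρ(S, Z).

Linear rescalings preserve correlation up to sign; here the slopes -2.2 and -2.55 have the same sign, so ρ(S, Z) = ρ(B, D) = -0.74.

ρ(S, Z) = -0.74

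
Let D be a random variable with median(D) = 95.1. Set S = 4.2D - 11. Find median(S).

median(S) = 388.42

A linear map preserves order up to sign, so median(S) = a·median(D) + b = 4.2·95.1 + (-11) = 388.42.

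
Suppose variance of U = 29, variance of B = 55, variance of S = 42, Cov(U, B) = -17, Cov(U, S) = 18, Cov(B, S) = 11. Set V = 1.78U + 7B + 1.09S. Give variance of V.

variance of V = 2650.851

variance of V = a²·variance of U + b²·variance of B + c²·variance of S + 2ab·Cov(U, B) + 2ac·Cov(U, S) + 2bc·Cov(B, S), with a = 1.78, b = 7, c = 1.09.
= 91.8836 + 2695 + 49.9002 + (-423.64) + 69.8472 + 167.86
= 2650.851.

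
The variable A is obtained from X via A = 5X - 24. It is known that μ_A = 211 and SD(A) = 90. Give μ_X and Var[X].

μ_X = 47, Var[X] = 324

From A = 5X - 24: μ_A = a·μ_X + b, so μ_X = (μ_A − b)/a = (211 − (-24))/5 = 47.
Var[A] = 90² = 8100.
Var[A] = a²·Var[X], so Var[X] = 8100/5² = 324.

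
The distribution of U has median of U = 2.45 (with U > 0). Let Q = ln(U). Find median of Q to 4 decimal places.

ln(U) is monotone on this domain, so median of Q = ln(2.45) ≈ 0.8961.

median of Q = 0.8961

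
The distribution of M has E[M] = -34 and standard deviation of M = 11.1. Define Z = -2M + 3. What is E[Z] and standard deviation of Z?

Z = -2M + 3 is linear with a = -2, b = 3.
E[Z] = a·E[M] + b = (-2)·(-34) + 3 = 71.
standard deviation of Z = |a|·standard deviation of M = |-2|·11.1 = 22.2.

E[Z] = 71, standard deviation of Z = 22.2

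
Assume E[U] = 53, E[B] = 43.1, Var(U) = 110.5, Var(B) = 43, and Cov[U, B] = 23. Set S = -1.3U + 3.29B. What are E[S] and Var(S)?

E[S] = (-1.3)·E[U] + 3.29·E[B] = (-1.3)·53 + 3.29·43.1 = 72.899.
Var(S) = a²·Var(U) + b²·Var(B) + 2ab·Cov[U, B] with a = -1.3, b = 3.29.
= (-1.3)²·110.5 + 3.29²·43 + 2·(-1.3)·3.29·23
= 186.745 + 465.4363 + (-196.742) = 455.4393.

E[S] = 72.899, Var(S) = 455.4393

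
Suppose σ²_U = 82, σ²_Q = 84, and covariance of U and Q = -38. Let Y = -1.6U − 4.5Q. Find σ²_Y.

σ²_Y = 1363.72

σ²_Y = a²·σ²_U + b²·σ²_Q + 2ab·covariance of U and Q with a = -1.6, b = -4.5.
= (-1.6)²·82 + (-4.5)²·84 + 2·(-1.6)·(-4.5)·(-38)
= 209.92 + 1701 + (-547.2) = 1363.72.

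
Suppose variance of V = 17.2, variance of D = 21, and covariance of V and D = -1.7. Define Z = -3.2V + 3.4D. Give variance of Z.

variance of Z = a²·variance of V + b²·variance of D + 2ab·covariance of V and D with a = -3.2, b = 3.4.
= (-3.2)²·17.2 + 3.4²·21 + 2·(-3.2)·3.4·(-1.7)
= 176.128 + 242.76 + 36.992 = 455.88.

variance of Z = 455.88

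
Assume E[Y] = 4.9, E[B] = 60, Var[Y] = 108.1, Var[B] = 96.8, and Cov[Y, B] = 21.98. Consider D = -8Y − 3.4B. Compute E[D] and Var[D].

E[D] = (-8)·E[Y] + (-3.4)·E[B] = (-8)·4.9 + (-3.4)·60 = -243.2.
Var[D] = a²·Var[Y] + b²·Var[B] + 2ab·Cov[Y, B] with a = -8, b = -3.4.
= (-8)²·108.1 + (-3.4)²·96.8 + 2·(-8)·(-3.4)·21.98
= 6918.4 + 1119.008 + 1195.712 = 9233.12.

E[D] = -243.2, Var[D] = 9233.12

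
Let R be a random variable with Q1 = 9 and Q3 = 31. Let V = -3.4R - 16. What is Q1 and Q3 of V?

a = -3.4 < 0 reverses order: Q1(V) comes from Q3(R), Q3(V) from Q1(R).
Q1(V) = (-3.4)·31 + (-16) = -121.4; Q3(V) = (-3.4)·9 + (-16) = -46.6.

Q1(V) = -121.4, Q3(V) = -46.6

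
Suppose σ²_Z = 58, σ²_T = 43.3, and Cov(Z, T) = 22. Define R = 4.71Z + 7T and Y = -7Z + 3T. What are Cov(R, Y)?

By bilinearity, Cov(R, Y) = ac·σ²_Z + bd·σ²_T + (ad+bc)·Cov(Z, T), with a=4.71, b=7, c=-7, d=3.
ac·σ²_Z = 4.71·(-7)·58 = -1912.26
bd·σ²_T = 7·3·43.3 = 909.3
(ad+bc)·Cov(Z, T) = (-34.87)·22 = -767.14
Cov(R, Y) = -1912.26 + 909.3 + (-767.14) = -1770.1.

Cov(R, Y) = -1770.1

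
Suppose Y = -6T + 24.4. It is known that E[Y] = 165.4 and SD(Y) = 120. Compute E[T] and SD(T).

E[T] = -23.5, SD(T) = 20

From Y = -6T + 24.4: E[Y] = a·E[T] + b, so E[T] = (E[Y] − b)/a = (165.4 − 24.4)/(-6) = -23.5.
SD(Y) = |a|·SD(T), so SD(T) = 120/|-6| = 20.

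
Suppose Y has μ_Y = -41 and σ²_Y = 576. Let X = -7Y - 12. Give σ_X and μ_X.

σ_X = 168, μ_X = 275

X = -7Y - 12 is linear with a = -7, b = -12.
σ_Y = √576 = 24.
σ_X = |a|·σ_Y = |-7|·24 = 168.
μ_X = a·μ_Y + b = (-7)·(-41) + (-12) = 275.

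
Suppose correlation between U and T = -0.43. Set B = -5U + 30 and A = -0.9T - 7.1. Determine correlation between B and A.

correlation between B and A = -0.43

Linear rescalings preserve correlation up to sign; here the slopes -5 and -0.9 have the same sign, so correlation between B and A = correlation between U and T = -0.43.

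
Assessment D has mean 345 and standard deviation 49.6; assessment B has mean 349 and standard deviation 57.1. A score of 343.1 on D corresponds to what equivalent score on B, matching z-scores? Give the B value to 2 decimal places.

B = 346.81

z = (343.1 − 345)/49.6 ≈ -0.0383.
B = 349 + z·57.1 = 349 + (343.1 − 345)·57.1/49.6 ≈ 346.81.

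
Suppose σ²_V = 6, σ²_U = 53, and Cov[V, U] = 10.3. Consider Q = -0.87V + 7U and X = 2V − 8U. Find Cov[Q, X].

Cov[Q, X] = -2762.552

By bilinearity, Cov[Q, X] = ac·σ²_V + bd·σ²_U + (ad+bc)·Cov[V, U], with a=-0.87, b=7, c=2, d=-8.
ac·σ²_V = (-0.87)·2·6 = -10.44
bd·σ²_U = 7·(-8)·53 = -2968
(ad+bc)·Cov[V, U] = (20.96)·10.3 = 215.888
Cov[Q, X] = -10.44 + (-2968) + 215.888 = -2762.552.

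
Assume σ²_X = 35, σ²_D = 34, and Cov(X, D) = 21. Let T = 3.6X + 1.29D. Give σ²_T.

σ²_T = a²·σ²_X + b²·σ²_D + 2ab·Cov(X, D) with a = 3.6, b = 1.29.
= 3.6²·35 + 1.29²·34 + 2·3.6·1.29·21
= 453.6 + 56.5794 + 195.048 = 705.2274.

σ²_T = 705.2274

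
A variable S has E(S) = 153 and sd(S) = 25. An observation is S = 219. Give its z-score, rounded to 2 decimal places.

z = (S − E(S)) / sd(S) = (219 − 153) / 25 = 2.64.

z = 2.64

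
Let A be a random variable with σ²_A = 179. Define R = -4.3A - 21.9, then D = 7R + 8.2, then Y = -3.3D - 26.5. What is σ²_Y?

σ²_R = (-4.3)²·179 = 3309.71.
σ²_D = 7²·3309.71 = 162175.79.
σ²_Y = (-3.3)²·162175.79 = 1766094.3531.

σ²_Y = 1766094.3531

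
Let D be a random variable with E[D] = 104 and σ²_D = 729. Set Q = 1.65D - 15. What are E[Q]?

E[Q] = 156.6

Q = 1.65D - 15 is linear with a = 1.65, b = -15.
E[Q] = a·E[D] + b = 1.65·104 + (-15) = 156.6.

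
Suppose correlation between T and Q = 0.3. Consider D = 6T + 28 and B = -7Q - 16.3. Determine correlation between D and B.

correlation between D and B = -0.3

Linear rescalings preserve |correlation|; the slopes 6 and -7 have opposite signs, so the correlation flips sign: correlation between D and B = −correlation between T and Q = -0.3.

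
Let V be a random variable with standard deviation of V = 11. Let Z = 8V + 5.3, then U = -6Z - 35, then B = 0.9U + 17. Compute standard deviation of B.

standard deviation of Z = |8|·11 = 88.
standard deviation of U = |-6|·88 = 528.
standard deviation of B = |0.9|·528 = 475.2.

standard deviation of B = 475.2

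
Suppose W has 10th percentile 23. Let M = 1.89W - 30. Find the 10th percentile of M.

10th percentile of M = 13.47

Since a = 1.89 > 0 the transformation is increasing, so the 10th percentile of M = a·(P_{10} of W) + b = 1.89·23 + (-30) = 13.47.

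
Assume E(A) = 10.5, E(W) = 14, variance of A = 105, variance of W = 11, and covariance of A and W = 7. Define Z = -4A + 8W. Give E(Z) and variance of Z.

E(Z) = (-4)·E(A) + 8·E(W) = (-4)·10.5 + 8·14 = 70.
variance of Z = a²·variance of A + b²·variance of W + 2ab·covariance of A and W with a = -4, b = 8.
= (-4)²·105 + 8²·11 + 2·(-4)·8·7
= 1680 + 704 + (-448) = 1936.

E(Z) = 70, variance of Z = 1936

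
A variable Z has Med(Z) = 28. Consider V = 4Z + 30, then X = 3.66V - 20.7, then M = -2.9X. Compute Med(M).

Med(V) = 4·28 + 30 = 142.
Med(X) = 3.66·142 + (-20.7) = 499.02.
Med(M) = (-2.9)·499.02 = -1447.158.

Med(M) = -1447.158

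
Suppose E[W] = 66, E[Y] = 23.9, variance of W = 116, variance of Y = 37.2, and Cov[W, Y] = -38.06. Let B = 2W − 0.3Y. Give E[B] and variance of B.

E[B] = 124.83, variance of B = 513.02

E[B] = 2·E[W] + (-0.3)·E[Y] = 2·66 + (-0.3)·23.9 = 124.83.
variance of B = a²·variance of W + b²·variance of Y + 2ab·Cov[W, Y] with a = 2, b = -0.3.
= 2²·116 + (-0.3)²·37.2 + 2·2·(-0.3)·(-38.06)
= 464 + 3.348 + 45.672 = 513.02.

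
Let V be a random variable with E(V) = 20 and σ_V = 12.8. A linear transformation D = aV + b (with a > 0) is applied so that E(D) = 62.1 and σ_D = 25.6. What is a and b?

σ_D = a·σ_V (a > 0), so a = 25.6/12.8 = 2.
E(D) = a·E(V) + b, so b = 62.1 − 2·20 = 22.1.

a = 2, b = 22.1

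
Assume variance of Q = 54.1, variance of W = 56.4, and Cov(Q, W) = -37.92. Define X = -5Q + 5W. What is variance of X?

variance of X = a²·variance of Q + b²·variance of W + 2ab·Cov(Q, W) with a = -5, b = 5.
= (-5)²·54.1 + 5²·56.4 + 2·(-5)·5·(-37.92)
= 1352.5 + 1410 + 1896 = 4658.5.

variance of X = 4658.5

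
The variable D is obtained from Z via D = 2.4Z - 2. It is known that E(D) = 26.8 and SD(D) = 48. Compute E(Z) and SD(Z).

E(Z) = 12, SD(Z) = 20

From D = 2.4Z - 2: E(D) = a·E(Z) + b, so E(Z) = (E(D) − b)/a = (26.8 − (-2))/2.4 = 12.
SD(D) = |a|·SD(Z), so SD(Z) = 48/|2.4| = 20.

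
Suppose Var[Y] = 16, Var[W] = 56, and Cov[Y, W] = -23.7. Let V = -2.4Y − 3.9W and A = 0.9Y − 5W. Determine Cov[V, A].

By bilinearity, Cov[V, A] = ac·Var[Y] + bd·Var[W] + (ad+bc)·Cov[Y, W], with a=-2.4, b=-3.9, c=0.9, d=-5.
ac·Var[Y] = (-2.4)·0.9·16 = -34.56
bd·Var[W] = (-3.9)·(-5)·56 = 1092
(ad+bc)·Cov[Y, W] = (8.49)·(-23.7) = -201.213
Cov[V, A] = -34.56 + 1092 + (-201.213) = 856.227.

Cov[V, A] = 856.227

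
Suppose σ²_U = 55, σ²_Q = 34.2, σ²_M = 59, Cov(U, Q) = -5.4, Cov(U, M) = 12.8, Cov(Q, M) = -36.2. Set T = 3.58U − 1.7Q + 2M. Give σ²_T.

σ²_T = 1534.9248

σ²_T = a²·σ²_U + b²·σ²_Q + c²·σ²_M + 2ab·Cov(U, Q) + 2ac·Cov(U, M) + 2bc·Cov(Q, M), with a = 3.58, b = -1.7, c = 2.
= 704.902 + 98.838 + 236 + 65.7288 + 183.296 + 246.16
= 1534.9248.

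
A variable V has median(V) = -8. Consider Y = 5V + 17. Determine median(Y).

median(Y) = -23

A linear map preserves order up to sign, so median(Y) = a·median(V) + b = 5·(-8) + 17 = -23.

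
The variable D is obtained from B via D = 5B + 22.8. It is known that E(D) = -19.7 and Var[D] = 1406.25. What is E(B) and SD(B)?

E(B) = -8.5, SD(B) = 7.5

From D = 5B + 22.8: E(D) = a·E(B) + b, so E(B) = (E(D) − b)/a = (-19.7 − 22.8)/5 = -8.5.
SD(D) = √1406.25 = 37.5.
SD(D) = |a|·SD(B), so SD(B) = 37.5/|5| = 7.5.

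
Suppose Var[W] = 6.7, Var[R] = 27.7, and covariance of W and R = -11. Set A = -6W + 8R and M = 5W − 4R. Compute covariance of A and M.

By bilinearity, covariance of A and M = ac·Var[W] + bd·Var[R] + (ad+bc)·covariance of W and R, with a=-6, b=8, c=5, d=-4.
ac·Var[W] = (-6)·5·6.7 = -201
bd·Var[R] = 8·(-4)·27.7 = -886.4
(ad+bc)·covariance of W and R = (64)·(-11) = -704
covariance of A and M = -201 + (-886.4) + (-704) = -1791.4.

covariance of A and M = -1791.4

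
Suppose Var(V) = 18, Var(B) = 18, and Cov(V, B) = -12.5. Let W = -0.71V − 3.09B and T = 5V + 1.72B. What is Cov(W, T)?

Cov(W, T) = 48.8236

By bilinearity, Cov(W, T) = ac·Var(V) + bd·Var(B) + (ad+bc)·Cov(V, B), with a=-0.71, b=-3.09, c=5, d=1.72.
ac·Var(V) = (-0.71)·5·18 = -63.9
bd·Var(B) = (-3.09)·1.72·18 = -95.6664
(ad+bc)·Cov(V, B) = (-16.6712)·(-12.5) = 208.39
Cov(W, T) = -63.9 + (-95.6664) + 208.39 = 48.8236.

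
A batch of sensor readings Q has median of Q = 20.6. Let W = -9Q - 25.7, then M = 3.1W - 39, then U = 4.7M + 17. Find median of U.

median of W = (-9)·20.6 + (-25.7) = -211.1.
median of M = 3.1·(-211.1) + (-39) = -693.41.
median of U = 4.7·(-693.41) + 17 = -3242.027.

median of U = -3242.027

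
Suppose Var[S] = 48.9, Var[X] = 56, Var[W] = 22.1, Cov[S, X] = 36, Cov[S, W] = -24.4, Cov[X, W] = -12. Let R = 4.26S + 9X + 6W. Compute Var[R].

Var[R] = 6436.16964

Var[R] = a²·Var[S] + b²·Var[X] + c²·Var[W] + 2ab·Cov[S, X] + 2ac·Cov[S, W] + 2bc·Cov[X, W], with a = 4.26, b = 9, c = 6.
= 887.41764 + 4536 + 795.6 + 2760.48 + (-1247.328) + (-1296)
= 6436.16964.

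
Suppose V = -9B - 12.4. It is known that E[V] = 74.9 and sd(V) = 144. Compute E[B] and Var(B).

E[B] = -9.7, Var(B) = 256

From V = -9B - 12.4: E[V] = a·E[B] + b, so E[B] = (E[V] − b)/a = (74.9 − (-12.4))/(-9) = -9.7.
Var(V) = 144² = 20736.
Var(V) = a²·Var(B), so Var(B) = 20736/(-9)² = 256.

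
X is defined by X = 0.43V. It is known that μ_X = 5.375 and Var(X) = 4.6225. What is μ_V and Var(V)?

μ_V = 12.5, Var(V) = 25

From X = 0.43V: μ_X = a·μ_V + b, so μ_V = (μ_X − b)/a = (5.375 − 0)/0.43 = 12.5.
Var(X) = a²·Var(V), so Var(V) = 4.6225/0.43² = 25.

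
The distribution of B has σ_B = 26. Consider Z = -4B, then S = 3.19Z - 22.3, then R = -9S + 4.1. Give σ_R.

σ_Z = |-4|·26 = 104.
σ_S = |3.19|·104 = 331.76.
σ_R = |-9|·331.76 = 2985.84.

σ_R = 2985.84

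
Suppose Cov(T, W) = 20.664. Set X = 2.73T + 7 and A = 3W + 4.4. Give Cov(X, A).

Cov(X, A) = 169.23816

Cov(X, A) = a·c·Cov(T, W) = 2.73·3·20.664 = 169.23816. Additive constants drop out.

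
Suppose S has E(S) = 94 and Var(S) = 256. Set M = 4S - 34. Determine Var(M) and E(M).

Var(M) = 4096, E(M) = 342

M = 4S - 34 is linear with a = 4, b = -34.
Var(M) = a²·Var(S) = 4²·256 = 4096 (the additive constant -34 does not affect variance).
E(M) = a·E(S) + b = 4·94 + (-34) = 342.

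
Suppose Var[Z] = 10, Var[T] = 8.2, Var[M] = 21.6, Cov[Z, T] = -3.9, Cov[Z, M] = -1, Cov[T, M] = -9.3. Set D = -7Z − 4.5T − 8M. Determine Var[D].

Var[D] = 1011.15

Var[D] = a²·Var[Z] + b²·Var[T] + c²·Var[M] + 2ab·Cov[Z, T] + 2ac·Cov[Z, M] + 2bc·Cov[T, M], with a = -7, b = -4.5, c = -8.
= 490 + 166.05 + 1382.4 + (-245.7) + (-112) + (-669.6)
= 1011.15.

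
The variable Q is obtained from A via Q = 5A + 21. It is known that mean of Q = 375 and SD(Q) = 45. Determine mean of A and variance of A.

mean of A = 70.8, variance of A = 81

From Q = 5A + 21: mean of Q = a·mean of A + b, so mean of A = (mean of Q − b)/a = (375 − 21)/5 = 70.8.
variance of Q = 45² = 2025.
variance of Q = a²·variance of A, so variance of A = 2025/5² = 81.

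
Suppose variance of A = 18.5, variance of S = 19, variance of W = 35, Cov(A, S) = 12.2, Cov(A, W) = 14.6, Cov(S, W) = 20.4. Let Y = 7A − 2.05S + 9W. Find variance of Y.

variance of Y = a²·variance of A + b²·variance of S + c²·variance of W + 2ab·Cov(A, S) + 2ac·Cov(A, W) + 2bc·Cov(S, W), with a = 7, b = -2.05, c = 9.
= 906.5 + 79.8475 + 2835 + (-350.14) + 1839.6 + (-752.76)
= 4558.0475.

variance of Y = 4558.0475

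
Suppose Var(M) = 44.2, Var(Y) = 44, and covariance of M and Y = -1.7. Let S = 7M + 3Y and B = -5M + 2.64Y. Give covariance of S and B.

covariance of S and B = -1204.436

By bilinearity, covariance of S and B = ac·Var(M) + bd·Var(Y) + (ad+bc)·covariance of M and Y, with a=7, b=3, c=-5, d=2.64.
ac·Var(M) = 7·(-5)·44.2 = -1547
bd·Var(Y) = 3·2.64·44 = 348.48
(ad+bc)·covariance of M and Y = (3.48)·(-1.7) = -5.916
covariance of S and B = -1547 + 348.48 + (-5.916) = -1204.436.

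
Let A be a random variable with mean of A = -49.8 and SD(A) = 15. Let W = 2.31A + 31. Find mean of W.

W = 2.31A + 31 is linear with a = 2.31, b = 31.
mean of W = a·mean of A + b = 2.31·(-49.8) + 31 = -84.038.

mean of W = -84.038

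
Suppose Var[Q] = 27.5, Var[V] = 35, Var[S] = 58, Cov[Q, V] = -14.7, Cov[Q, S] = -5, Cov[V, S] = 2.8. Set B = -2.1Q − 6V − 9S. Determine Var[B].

Var[B] = 5822.235

Var[B] = a²·Var[Q] + b²·Var[V] + c²·Var[S] + 2ab·Cov[Q, V] + 2ac·Cov[Q, S] + 2bc·Cov[V, S], with a = -2.1, b = -6, c = -9.
= 121.275 + 1260 + 4698 + (-370.44) + (-189) + 302.4
= 5822.235.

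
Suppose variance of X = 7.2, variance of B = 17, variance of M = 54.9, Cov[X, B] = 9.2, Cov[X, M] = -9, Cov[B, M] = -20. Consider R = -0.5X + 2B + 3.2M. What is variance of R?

variance of R = a²·variance of X + b²·variance of B + c²·variance of M + 2ab·Cov[X, B] + 2ac·Cov[X, M] + 2bc·Cov[B, M], with a = -0.5, b = 2, c = 3.2.
= 1.8 + 68 + 562.176 + (-18.4) + 28.8 + (-256)
= 386.376.

variance of R = 386.376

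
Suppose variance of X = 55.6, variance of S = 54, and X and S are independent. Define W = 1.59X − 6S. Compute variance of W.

variance of W = 2084.56236

variance of W = a²·variance of X + b²·variance of S + 2ab·Cov[X, S] with a = 1.59, b = -6.
Independence gives Cov[X, S] = 0.
= 1.59²·55.6 + (-6)²·54 + 2·1.59·(-6)·0
= 140.56236 + 1944 + 0 = 2084.56236.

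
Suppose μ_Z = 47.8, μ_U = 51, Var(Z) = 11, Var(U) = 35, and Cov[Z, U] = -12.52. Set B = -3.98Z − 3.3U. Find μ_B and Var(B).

μ_B = (-3.98)·μ_Z + (-3.3)·μ_U = (-3.98)·47.8 + (-3.3)·51 = -358.544.
Var(B) = a²·Var(Z) + b²·Var(U) + 2ab·Cov[Z, U] with a = -3.98, b = -3.3.
= (-3.98)²·11 + (-3.3)²·35 + 2·(-3.98)·(-3.3)·(-12.52)
= 174.2444 + 381.15 + (-328.87536) = 226.51904.

μ_B = -358.544, Var(B) = 226.51904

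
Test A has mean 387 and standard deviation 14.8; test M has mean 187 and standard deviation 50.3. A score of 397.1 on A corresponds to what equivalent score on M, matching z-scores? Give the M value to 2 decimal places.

M = 221.33

z = (397.1 − 387)/14.8 ≈ 0.6824.
M = 187 + z·50.3 = 187 + (397.1 − 387)·50.3/14.8 ≈ 221.33.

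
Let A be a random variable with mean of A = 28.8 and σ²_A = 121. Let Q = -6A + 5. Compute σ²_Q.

σ²_Q = 4356

Q = -6A + 5 is linear with a = -6, b = 5.
σ²_Q = a²·σ²_A = (-6)²·121 = 4356 (the additive constant 5 does not affect variance).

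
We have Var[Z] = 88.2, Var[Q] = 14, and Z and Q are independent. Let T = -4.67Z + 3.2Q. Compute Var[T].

Var[T] = a²·Var[Z] + b²·Var[Q] + 2ab·Cov[Z, Q] with a = -4.67, b = 3.2.
Independence gives Cov[Z, Q] = 0.
= (-4.67)²·88.2 + 3.2²·14 + 2·(-4.67)·3.2·0
= 1923.54498 + 143.36 + 0 = 2066.90498.

Var[T] = 2066.90498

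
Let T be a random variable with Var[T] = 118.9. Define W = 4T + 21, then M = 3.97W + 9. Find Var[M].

Var[W] = 4²·118.9 = 1902.4.
Var[M] = 3.97²·1902.4 = 29983.53616.

Var[M] = 29983.53616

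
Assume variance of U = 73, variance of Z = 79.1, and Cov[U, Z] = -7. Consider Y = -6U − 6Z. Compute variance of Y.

variance of Y = a²·variance of U + b²·variance of Z + 2ab·Cov[U, Z] with a = -6, b = -6.
= (-6)²·73 + (-6)²·79.1 + 2·(-6)·(-6)·(-7)
= 2628 + 2847.6 + (-504) = 4971.6.

variance of Y = 4971.6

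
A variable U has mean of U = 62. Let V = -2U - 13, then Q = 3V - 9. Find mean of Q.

mean of Q = -420

mean of V = (-2)·62 + (-13) = -137.
mean of Q = 3·(-137) + (-9) = -420.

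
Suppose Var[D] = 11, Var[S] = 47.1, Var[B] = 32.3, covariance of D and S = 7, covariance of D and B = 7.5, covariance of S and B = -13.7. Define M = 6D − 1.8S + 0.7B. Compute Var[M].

Var[M] = 510.755

Var[M] = a²·Var[D] + b²·Var[S] + c²·Var[B] + 2ab·covariance of D and S + 2ac·covariance of D and B + 2bc·covariance of S and B, with a = 6, b = -1.8, c = 0.7.
= 396 + 152.604 + 15.827 + (-151.2) + 63 + 34.524
= 510.755.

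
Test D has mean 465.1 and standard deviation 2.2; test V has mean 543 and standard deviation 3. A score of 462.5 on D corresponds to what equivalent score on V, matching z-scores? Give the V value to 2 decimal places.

z = (462.5 − 465.1)/2.2 ≈ -1.1818.
V = 543 + z·3 = 543 + (462.5 − 465.1)·3/2.2 ≈ 539.45.

V = 539.45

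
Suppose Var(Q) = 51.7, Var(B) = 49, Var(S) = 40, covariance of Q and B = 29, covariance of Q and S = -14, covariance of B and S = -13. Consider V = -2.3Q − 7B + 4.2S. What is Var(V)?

Var(V) = a²·Var(Q) + b²·Var(B) + c²·Var(S) + 2ab·covariance of Q and B + 2ac·covariance of Q and S + 2bc·covariance of B and S, with a = -2.3, b = -7, c = 4.2.
= 273.493 + 2401 + 705.6 + 933.8 + 270.48 + 764.4
= 5348.773.

Var(V) = 5348.773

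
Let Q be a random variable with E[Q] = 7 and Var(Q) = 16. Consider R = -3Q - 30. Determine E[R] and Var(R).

E[R] = -51, Var(R) = 144

R = -3Q - 30 is linear with a = -3, b = -30.
E[R] = a·E[Q] + b = (-3)·7 + (-30) = -51.
Var(R) = a²·Var(Q) = (-3)²·16 = 144 (the additive constant -30 does not affect variance).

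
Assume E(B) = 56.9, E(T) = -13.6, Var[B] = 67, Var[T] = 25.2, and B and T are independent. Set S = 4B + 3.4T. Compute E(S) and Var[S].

E(S) = 4·E(B) + 3.4·E(T) = 4·56.9 + 3.4·(-13.6) = 181.36.
Var[S] = a²·Var[B] + b²·Var[T] + 2ab·Cov(B, T) with a = 4, b = 3.4.
Independence gives Cov(B, T) = 0.
= 4²·67 + 3.4²·25.2 + 2·4·3.4·0
= 1072 + 291.312 + 0 = 1363.312.

E(S) = 181.36, Var[S] = 1363.312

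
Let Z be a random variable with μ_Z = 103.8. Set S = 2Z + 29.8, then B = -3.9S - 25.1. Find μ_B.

μ_S = 2·103.8 + 29.8 = 237.4.
μ_B = (-3.9)·237.4 + (-25.1) = -950.96.

μ_B = -950.96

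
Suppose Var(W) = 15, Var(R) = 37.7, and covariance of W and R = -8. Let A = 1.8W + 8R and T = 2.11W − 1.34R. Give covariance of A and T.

covariance of A and T = -462.918

By bilinearity, covariance of A and T = ac·Var(W) + bd·Var(R) + (ad+bc)·covariance of W and R, with a=1.8, b=8, c=2.11, d=-1.34.
ac·Var(W) = 1.8·2.11·15 = 56.97
bd·Var(R) = 8·(-1.34)·37.7 = -404.144
(ad+bc)·covariance of W and R = (14.468)·(-8) = -115.744
covariance of A and T = 56.97 + (-404.144) + (-115.744) = -462.918.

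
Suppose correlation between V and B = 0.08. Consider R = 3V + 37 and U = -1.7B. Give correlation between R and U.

Linear rescalings preserve |correlation|; the slopes 3 and -1.7 have opposite signs, so the correlation flips sign: correlation between R and U = −correlation between V and B = -0.08.

correlation between R and U = -0.08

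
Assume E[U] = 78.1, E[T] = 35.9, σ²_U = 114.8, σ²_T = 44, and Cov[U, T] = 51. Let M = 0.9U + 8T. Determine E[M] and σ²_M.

E[M] = 0.9·E[U] + 8·E[T] = 0.9·78.1 + 8·35.9 = 357.49.
σ²_M = a²·σ²_U + b²·σ²_T + 2ab·Cov[U, T] with a = 0.9, b = 8.
= 0.9²·114.8 + 8²·44 + 2·0.9·8·51
= 92.988 + 2816 + 734.4 = 3643.388.

E[M] = 357.49, σ²_M = 3643.388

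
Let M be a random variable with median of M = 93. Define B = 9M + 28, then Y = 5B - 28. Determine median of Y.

median of Y = 4297

median of B = 9·93 + 28 = 865.
median of Y = 5·865 + (-28) = 4297.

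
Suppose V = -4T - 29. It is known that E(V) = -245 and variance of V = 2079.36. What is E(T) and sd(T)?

From V = -4T - 29: E(V) = a·E(T) + b, so E(T) = (E(V) − b)/a = (-245 − (-29))/(-4) = 54.
sd(V) = √2079.36 = 45.6.
sd(V) = |a|·sd(T), so sd(T) = 45.6/|-4| = 11.4.

E(T) = 54, sd(T) = 11.4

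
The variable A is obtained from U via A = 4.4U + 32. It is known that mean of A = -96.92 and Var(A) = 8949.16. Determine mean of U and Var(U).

mean of U = -29.3, Var(U) = 462.25

From A = 4.4U + 32: mean of A = a·mean of U + b, so mean of U = (mean of A − b)/a = (-96.92 − 32)/4.4 = -29.3.
Var(A) = a²·Var(U), so Var(U) = 8949.16/4.4² = 462.25.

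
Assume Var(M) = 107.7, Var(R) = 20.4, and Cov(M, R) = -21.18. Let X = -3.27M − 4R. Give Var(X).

Var(X) = a²·Var(M) + b²·Var(R) + 2ab·Cov(M, R) with a = -3.27, b = -4.
= (-3.27)²·107.7 + (-4)²·20.4 + 2·(-3.27)·(-4)·(-21.18)
= 1151.62533 + 326.4 + (-554.0688) = 923.95653.

Var(X) = 923.95653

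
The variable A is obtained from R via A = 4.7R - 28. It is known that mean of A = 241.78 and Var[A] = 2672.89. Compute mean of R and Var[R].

mean of R = 57.4, Var[R] = 121

From A = 4.7R - 28: mean of A = a·mean of R + b, so mean of R = (mean of A − b)/a = (241.78 − (-28))/4.7 = 57.4.
Var[A] = a²·Var[R], so Var[R] = 2672.89/4.7² = 121.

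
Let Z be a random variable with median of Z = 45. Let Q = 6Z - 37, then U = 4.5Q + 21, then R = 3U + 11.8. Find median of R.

median of R = 3220.3

median of Q = 6·45 + (-37) = 233.
median of U = 4.5·233 + 21 = 1069.5.
median of R = 3·1069.5 + 11.8 = 3220.3.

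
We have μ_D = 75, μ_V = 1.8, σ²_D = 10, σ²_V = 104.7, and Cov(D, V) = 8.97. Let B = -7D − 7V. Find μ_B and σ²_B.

μ_B = -537.6, σ²_B = 6499.36

μ_B = (-7)·μ_D + (-7)·μ_V = (-7)·75 + (-7)·1.8 = -537.6.
σ²_B = a²·σ²_D + b²·σ²_V + 2ab·Cov(D, V) with a = -7, b = -7.
= (-7)²·10 + (-7)²·104.7 + 2·(-7)·(-7)·8.97
= 490 + 5130.3 + 879.06 = 6499.36.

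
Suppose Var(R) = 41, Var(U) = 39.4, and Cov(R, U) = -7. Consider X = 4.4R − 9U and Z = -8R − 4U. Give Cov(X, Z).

By bilinearity, Cov(X, Z) = ac·Var(R) + bd·Var(U) + (ad+bc)·Cov(R, U), with a=4.4, b=-9, c=-8, d=-4.
ac·Var(R) = 4.4·(-8)·41 = -1443.2
bd·Var(U) = (-9)·(-4)·39.4 = 1418.4
(ad+bc)·Cov(R, U) = (54.4)·(-7) = -380.8
Cov(X, Z) = -1443.2 + 1418.4 + (-380.8) = -405.6.

Cov(X, Z) = -405.6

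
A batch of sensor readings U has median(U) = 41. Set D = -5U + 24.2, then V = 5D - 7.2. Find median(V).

median(V) = -911.2

median(D) = (-5)·41 + 24.2 = -180.8.
median(V) = 5·(-180.8) + (-7.2) = -911.2.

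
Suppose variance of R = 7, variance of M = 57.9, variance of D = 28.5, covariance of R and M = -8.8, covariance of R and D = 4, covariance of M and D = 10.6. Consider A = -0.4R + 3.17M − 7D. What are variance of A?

variance of A = 1553.74011

variance of A = a²·variance of R + b²·variance of M + c²·variance of D + 2ab·covariance of R and M + 2ac·covariance of R and D + 2bc·covariance of M and D, with a = -0.4, b = 3.17, c = -7.
= 1.12 + 581.83131 + 1396.5 + 22.3168 + 22.4 + (-470.428)
= 1553.74011.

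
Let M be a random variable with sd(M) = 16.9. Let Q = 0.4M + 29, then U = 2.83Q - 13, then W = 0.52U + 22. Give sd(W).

sd(W) = 9.948016

sd(Q) = |0.4|·16.9 = 6.76.
sd(U) = |2.83|·6.76 = 19.1308.
sd(W) = |0.52|·19.1308 = 9.948016.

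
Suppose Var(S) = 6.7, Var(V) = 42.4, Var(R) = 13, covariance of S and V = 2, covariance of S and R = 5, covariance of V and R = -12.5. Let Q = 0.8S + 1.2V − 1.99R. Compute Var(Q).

Var(Q) = a²·Var(S) + b²·Var(V) + c²·Var(R) + 2ab·covariance of S and V + 2ac·covariance of S and R + 2bc·covariance of V and R, with a = 0.8, b = 1.2, c = -1.99.
= 4.288 + 61.056 + 51.4813 + 3.84 + (-15.92) + 59.7
= 164.4453.

Var(Q) = 164.4453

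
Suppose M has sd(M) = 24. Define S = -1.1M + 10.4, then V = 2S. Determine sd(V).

sd(S) = |-1.1|·24 = 26.4.
sd(V) = |2|·26.4 = 52.8.

sd(V) = 52.8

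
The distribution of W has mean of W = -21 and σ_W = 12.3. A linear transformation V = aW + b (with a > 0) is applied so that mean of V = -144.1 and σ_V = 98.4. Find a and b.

σ_V = a·σ_W (a > 0), so a = 98.4/12.3 = 8.
mean of V = a·mean of W + b, so b = -144.1 − 8·(-21) = 23.9.

a = 8, b = 23.9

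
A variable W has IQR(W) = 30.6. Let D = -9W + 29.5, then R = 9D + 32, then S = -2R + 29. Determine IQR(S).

IQR(D) = |-9|·30.6 = 275.4.
IQR(R) = |9|·275.4 = 2478.6.
IQR(S) = |-2|·2478.6 = 4957.2.

IQR(S) = 4957.2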